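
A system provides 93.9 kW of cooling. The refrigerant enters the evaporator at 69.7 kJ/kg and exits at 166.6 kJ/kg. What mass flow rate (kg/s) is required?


dh = 166.6 - 69.7 = 96.9 kJ/kg
m_dot = Q / dh = 93.9 / 96.9 = 0.969 kg/s

0.969


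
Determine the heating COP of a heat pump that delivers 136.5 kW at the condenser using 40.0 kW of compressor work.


COP_hp = Q_cond / W
COP_hp = 136.5 / 40.0
COP_hp = 3.413

3.413


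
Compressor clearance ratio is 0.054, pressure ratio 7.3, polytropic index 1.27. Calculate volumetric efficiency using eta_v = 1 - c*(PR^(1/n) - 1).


PR^(1/n) = 7.3^(1/1.27) = 4.78389655
eta_v = 1 - 0.054 * (4.78389655 - 1)
eta_v = 0.7957

0.7957


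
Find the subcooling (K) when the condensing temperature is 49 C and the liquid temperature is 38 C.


Subcooling = T_cond - T_liquid
Subcooling = 49 - 38
Subcooling = 11 K

11


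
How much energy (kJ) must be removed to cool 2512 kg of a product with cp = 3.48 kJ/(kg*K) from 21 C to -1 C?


dT = 21 - (-1) = 22 K
Q = m * cp * dT = 2512 * 3.48 * 22
Q = 192319 kJ

192319


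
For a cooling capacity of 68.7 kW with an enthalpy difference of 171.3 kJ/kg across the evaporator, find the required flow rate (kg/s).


m_dot = Q / dh
m_dot = 68.7 / 171.3
m_dot = 0.4011 kg/s

0.4011


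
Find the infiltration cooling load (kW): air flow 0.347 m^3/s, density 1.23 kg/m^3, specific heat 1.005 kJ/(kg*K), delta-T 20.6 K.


Q = V_dot * rho * cp * dT
Q = 0.347 * 1.23 * 1.005 * 20.6
Q = 8.836 kW

8.836


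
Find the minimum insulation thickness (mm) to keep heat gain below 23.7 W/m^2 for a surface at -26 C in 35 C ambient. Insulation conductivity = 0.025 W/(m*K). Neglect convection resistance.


dT = 35 - (-26) = 61 K
thickness = k * dT / q_max * 1000
thickness = 0.025 * 61 / 23.7 * 1000
thickness = 64.3 mm

64.3


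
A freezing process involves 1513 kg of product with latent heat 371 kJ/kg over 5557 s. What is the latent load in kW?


Q_lat = m * h_fg / t
Q_lat = 1513 * 371 / 5557
Q_lat = 101.01 kW

101.01


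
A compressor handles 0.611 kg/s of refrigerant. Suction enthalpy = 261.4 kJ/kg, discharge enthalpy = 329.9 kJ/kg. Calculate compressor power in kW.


dh = 329.9 - 261.4 = 68.5 kJ/kg
W = m_dot * dh = 0.611 * 68.5 = 41.85 kW

41.85


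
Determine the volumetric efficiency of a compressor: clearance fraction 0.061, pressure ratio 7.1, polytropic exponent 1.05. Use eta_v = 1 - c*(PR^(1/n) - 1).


PR^(1/n) = 7.1^(1/1.05) = 6.46728853
eta_v = 1 - 0.061 * (6.46728853 - 1)
eta_v = 0.6665

0.6665


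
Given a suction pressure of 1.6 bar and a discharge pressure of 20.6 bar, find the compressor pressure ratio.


PR = P_high / P_low
PR = 20.6 / 1.6
PR = 12.875

12.875


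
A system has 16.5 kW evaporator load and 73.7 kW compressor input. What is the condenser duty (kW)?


Q_cond = Q_evap + W
Q_cond = 16.5 + 73.7
Q_cond = 90.2 kW

90.2


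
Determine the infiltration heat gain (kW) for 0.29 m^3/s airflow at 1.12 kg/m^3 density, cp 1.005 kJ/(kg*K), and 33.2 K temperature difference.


Q = V_dot * rho * cp * dT
Q = 0.29 * 1.12 * 1.005 * 33.2
Q = 10.837 kW

10.837


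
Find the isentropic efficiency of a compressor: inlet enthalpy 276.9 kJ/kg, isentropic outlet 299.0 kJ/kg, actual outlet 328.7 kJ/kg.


dh_ideal = 299.0 - 276.9 = 22.1 kJ/kg
dh_actual = 328.7 - 276.9 = 51.8 kJ/kg
eta_s = dh_ideal / dh_actual = 22.1 / 51.8
eta_s = 0.4266

0.4266


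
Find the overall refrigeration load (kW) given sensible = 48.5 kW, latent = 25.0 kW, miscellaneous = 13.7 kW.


Q_total = Q_s + Q_l + Q_misc
Q_total = 48.5 + 25.0 + 13.7
Q_total = 87.2 kW

87.2


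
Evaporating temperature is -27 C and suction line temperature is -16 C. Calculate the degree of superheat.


Superheat = T_suction - T_evap
Superheat = -16 - (-27)
Superheat = 11 K

11


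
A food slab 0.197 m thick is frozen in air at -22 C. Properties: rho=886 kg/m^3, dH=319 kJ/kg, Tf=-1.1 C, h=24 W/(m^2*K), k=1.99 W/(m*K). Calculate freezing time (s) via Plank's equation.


dT = -1.1 - (-22) = 20.9 K
term1 = a/(2h) = 0.197/(2*24) = 0.004104166667
term2 = a^2/(8k) = 0.197^2/(8*1.99) = 0.002437751256
t = rho*dH*1000/dT * (term1 + term2)
t = 886*319*1000/20.9 * (0.004104166667 + 0.002437751256)
t = 88467 s

88467


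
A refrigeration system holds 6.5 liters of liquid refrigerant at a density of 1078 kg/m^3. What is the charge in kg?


Charge = V * rho / 1000
Charge = 6.5 * 1078 / 1000
Charge = 7.01 kg

7.01


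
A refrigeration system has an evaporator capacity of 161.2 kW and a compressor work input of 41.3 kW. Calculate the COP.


COP = Q_evap / W
COP = 161.2 / 41.3
COP = 3.903

3.903


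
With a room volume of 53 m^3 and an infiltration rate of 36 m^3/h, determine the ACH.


ACH = flow / volume
ACH = 36 / 53
ACH = 0.679

0.679


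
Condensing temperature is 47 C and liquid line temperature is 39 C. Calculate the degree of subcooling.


Subcooling = T_cond - T_liquid
Subcooling = 47 - 39
Subcooling = 8 K

8


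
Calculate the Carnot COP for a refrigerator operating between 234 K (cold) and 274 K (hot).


dT = 274 - 234 = 40 K
COP_carnot = T_cold / dT = 234 / 40
COP_carnot = 5.85

5.85


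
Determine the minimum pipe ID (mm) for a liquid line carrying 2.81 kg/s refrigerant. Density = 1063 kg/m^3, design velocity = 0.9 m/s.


A = m_dot / (rho * v) = 2.81 / (1063 * 0.9) = 0.002937179889 m^2
d = sqrt(4*A/pi) * 1000
d = 61.2 mm

61.2


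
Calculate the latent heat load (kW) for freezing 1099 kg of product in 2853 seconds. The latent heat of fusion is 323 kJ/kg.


Q_lat = m * h_fg / t
Q_lat = 1099 * 323 / 2853
Q_lat = 124.42 kW

124.42


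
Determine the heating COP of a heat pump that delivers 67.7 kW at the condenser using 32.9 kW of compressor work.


COP_hp = Q_cond / W
COP_hp = 67.7 / 32.9
COP_hp = 2.058

2.058


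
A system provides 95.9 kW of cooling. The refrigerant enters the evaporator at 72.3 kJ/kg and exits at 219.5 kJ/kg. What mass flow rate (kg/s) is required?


dh = 219.5 - 72.3 = 147.2 kJ/kg
m_dot = Q / dh = 95.9 / 147.2 = 0.6515 kg/s

0.6515


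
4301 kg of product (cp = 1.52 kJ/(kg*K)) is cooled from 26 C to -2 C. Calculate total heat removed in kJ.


dT = 26 - (-2) = 28 K
Q = m * cp * dT = 4301 * 1.52 * 28
Q = 183051 kJ

183051


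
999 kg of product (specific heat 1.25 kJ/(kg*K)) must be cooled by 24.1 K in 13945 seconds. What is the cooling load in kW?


Q = m * cp * dT / t
Q = 999 * 1.25 * 24.1 / 13945
Q = 2.158 kW

2.158


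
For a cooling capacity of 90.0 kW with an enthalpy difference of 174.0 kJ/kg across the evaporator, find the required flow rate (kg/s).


m_dot = Q / dh
m_dot = 90.0 / 174.0
m_dot = 0.5172 kg/s

0.5172


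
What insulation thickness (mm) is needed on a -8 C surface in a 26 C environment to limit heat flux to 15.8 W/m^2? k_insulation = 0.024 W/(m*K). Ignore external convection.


dT = 26 - (-8) = 34 K
thickness = k * dT / q_max * 1000
thickness = 0.024 * 34 / 15.8 * 1000
thickness = 51.6 mm

51.6


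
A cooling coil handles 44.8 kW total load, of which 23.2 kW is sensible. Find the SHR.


SHR = Q_sensible / Q_total
SHR = 23.2 / 44.8
SHR = 0.518

0.518


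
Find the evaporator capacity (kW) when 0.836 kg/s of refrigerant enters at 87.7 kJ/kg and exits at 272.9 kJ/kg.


dh = 272.9 - 87.7 = 185.2 kJ/kg
Q_evap = m_dot * dh = 0.836 * 185.2
Q_evap = 154.83 kW

154.83


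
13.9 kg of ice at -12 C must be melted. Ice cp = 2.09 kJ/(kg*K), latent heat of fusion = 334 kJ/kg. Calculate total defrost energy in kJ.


Sensible heat = cp * dT = 2.09 * 12 = 25.08 kJ/kg
Total per kg = 25.08 + 334 = 359.08 kJ/kg
Q = m * total = 13.9 * 359.08
Q = 4991.2 kJ

4991.2


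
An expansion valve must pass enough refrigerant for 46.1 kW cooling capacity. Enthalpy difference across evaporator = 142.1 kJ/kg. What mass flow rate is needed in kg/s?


m_dot = Q / dh
m_dot = 46.1 / 142.1
m_dot = 0.3244 kg/s

0.3244


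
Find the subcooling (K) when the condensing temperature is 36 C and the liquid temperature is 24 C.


Subcooling = T_cond - T_liquid
Subcooling = 36 - 24
Subcooling = 12 K

12


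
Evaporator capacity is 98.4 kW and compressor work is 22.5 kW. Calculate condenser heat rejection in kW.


Q_cond = Q_evap + W
Q_cond = 98.4 + 22.5
Q_cond = 120.9 kW

120.9


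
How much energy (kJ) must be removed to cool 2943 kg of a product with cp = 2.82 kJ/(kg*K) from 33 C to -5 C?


dT = 33 - (-5) = 38 K
Q = m * cp * dT = 2943 * 2.82 * 38
Q = 315372 kJ

315372


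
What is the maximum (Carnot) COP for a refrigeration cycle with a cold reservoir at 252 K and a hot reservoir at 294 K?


dT = 294 - 252 = 42 K
COP_carnot = T_cold / dT = 252 / 42
COP_carnot = 6.0

6.0


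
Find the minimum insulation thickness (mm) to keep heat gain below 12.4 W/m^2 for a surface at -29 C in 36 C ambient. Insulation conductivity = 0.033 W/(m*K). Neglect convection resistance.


dT = 36 - (-29) = 65 K
thickness = k * dT / q_max * 1000
thickness = 0.033 * 65 / 12.4 * 1000
thickness = 173.0 mm

173.0


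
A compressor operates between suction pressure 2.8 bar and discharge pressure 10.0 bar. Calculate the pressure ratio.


PR = P_high / P_low
PR = 10.0 / 2.8
PR = 3.571

3.571


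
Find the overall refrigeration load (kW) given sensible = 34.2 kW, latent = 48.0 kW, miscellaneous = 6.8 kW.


Q_total = Q_s + Q_l + Q_misc
Q_total = 34.2 + 48.0 + 6.8
Q_total = 89.0 kW

89.0


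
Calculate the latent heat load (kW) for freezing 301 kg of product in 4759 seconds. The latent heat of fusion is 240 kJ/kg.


Q_lat = m * h_fg / t
Q_lat = 301 * 240 / 4759
Q_lat = 15.18 kW

15.18


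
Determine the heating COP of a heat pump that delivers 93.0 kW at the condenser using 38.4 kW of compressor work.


COP_hp = Q_cond / W
COP_hp = 93.0 / 38.4
COP_hp = 2.422

2.422


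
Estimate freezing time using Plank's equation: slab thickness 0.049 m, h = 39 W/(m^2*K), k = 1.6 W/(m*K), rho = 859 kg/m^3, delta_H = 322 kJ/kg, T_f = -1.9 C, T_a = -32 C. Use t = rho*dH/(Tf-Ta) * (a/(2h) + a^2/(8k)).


dT = -1.9 - (-32) = 30.1 K
term1 = a/(2h) = 0.049/(2*39) = 0.0006282051282
term2 = a^2/(8k) = 0.049^2/(8*1.6) = 0.000187578125
t = rho*dH*1000/dT * (term1 + term2)
t = 859*322*1000/30.1 * (0.0006282051282 + 0.000187578125)
t = 7496 s

7496


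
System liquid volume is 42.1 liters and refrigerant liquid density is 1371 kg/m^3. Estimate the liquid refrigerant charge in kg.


Charge = V * rho / 1000
Charge = 42.1 * 1371 / 1000
Charge = 57.72 kg

57.72


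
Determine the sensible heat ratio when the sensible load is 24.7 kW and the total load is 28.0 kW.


SHR = Q_sensible / Q_total
SHR = 24.7 / 28.0
SHR = 0.882

0.882


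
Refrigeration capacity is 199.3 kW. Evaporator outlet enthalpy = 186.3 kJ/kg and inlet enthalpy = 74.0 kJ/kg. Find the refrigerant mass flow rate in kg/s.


dh = 186.3 - 74.0 = 112.3 kJ/kg
m_dot = Q / dh = 199.3 / 112.3 = 1.7747 kg/s

1.7747


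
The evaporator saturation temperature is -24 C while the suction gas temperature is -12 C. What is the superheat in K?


Superheat = T_suction - T_evap
Superheat = -12 - (-24)
Superheat = 12 K

12


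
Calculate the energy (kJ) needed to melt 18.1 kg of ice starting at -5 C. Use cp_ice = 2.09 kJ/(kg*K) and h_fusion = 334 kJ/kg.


Sensible heat = cp * dT = 2.09 * 5 = 10.45 kJ/kg
Total per kg = 10.45 + 334 = 344.45 kJ/kg
Q = m * total = 18.1 * 344.45
Q = 6234.5 kJ

6234.5


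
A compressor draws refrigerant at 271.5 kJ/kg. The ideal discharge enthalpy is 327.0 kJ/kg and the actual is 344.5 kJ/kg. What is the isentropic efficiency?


dh_ideal = 327.0 - 271.5 = 55.5 kJ/kg
dh_actual = 344.5 - 271.5 = 73.0 kJ/kg
eta_s = dh_ideal / dh_actual = 55.5 / 73.0
eta_s = 0.7603

0.7603


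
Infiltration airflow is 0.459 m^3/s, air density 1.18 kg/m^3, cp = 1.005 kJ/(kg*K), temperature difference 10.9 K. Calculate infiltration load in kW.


Q = V_dot * rho * cp * dT
Q = 0.459 * 1.18 * 1.005 * 10.9
Q = 5.933 kW

5.933


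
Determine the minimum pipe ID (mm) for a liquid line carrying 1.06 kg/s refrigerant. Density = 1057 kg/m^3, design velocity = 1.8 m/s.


A = m_dot / (rho * v) = 1.06 / (1057 * 1.8) = 0.0005571323452 m^2
d = sqrt(4*A/pi) * 1000
d = 26.6 mm

26.6


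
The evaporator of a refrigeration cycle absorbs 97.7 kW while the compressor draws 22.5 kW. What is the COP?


COP = Q_evap / W
COP = 97.7 / 22.5
COP = 4.342

4.342


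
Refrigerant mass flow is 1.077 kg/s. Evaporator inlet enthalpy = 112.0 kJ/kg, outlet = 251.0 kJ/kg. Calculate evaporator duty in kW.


dh = 251.0 - 112.0 = 139.0 kJ/kg
Q_evap = m_dot * dh = 1.077 * 139.0
Q_evap = 149.7 kW

149.7


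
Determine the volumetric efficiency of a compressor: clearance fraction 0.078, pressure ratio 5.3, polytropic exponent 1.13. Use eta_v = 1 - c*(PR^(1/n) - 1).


PR^(1/n) = 5.3^(1/1.13) = 4.37473849
eta_v = 1 - 0.078 * (4.37473849 - 1)
eta_v = 0.7368

0.7368


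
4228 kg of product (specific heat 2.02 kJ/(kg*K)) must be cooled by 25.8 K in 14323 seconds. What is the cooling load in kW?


Q = m * cp * dT / t
Q = 4228 * 2.02 * 25.8 / 14323
Q = 15.384 kW

15.384


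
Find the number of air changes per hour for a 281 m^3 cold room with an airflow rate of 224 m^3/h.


ACH = flow / volume
ACH = 224 / 281
ACH = 0.797

0.797


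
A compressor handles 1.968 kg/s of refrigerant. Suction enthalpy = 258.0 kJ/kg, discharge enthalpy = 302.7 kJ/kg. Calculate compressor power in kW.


dh = 302.7 - 258.0 = 44.7 kJ/kg
W = m_dot * dh = 1.968 * 44.7 = 87.97 kW

87.97


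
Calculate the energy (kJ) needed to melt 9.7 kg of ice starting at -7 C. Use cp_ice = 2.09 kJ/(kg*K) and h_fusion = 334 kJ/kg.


Sensible heat = cp * dT = 2.09 * 7 = 14.63 kJ/kg
Total per kg = 14.63 + 334 = 348.63 kJ/kg
Q = m * total = 9.7 * 348.63
Q = 3381.7 kJ

3381.7


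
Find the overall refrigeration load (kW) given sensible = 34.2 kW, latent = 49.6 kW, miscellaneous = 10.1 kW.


Q_total = Q_s + Q_l + Q_misc
Q_total = 34.2 + 49.6 + 10.1
Q_total = 93.9 kW

93.9


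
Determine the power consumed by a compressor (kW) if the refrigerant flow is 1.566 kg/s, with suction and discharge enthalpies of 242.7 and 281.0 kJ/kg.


dh = 281.0 - 242.7 = 38.3 kJ/kg
W = m_dot * dh = 1.566 * 38.3 = 59.98 kW

59.98


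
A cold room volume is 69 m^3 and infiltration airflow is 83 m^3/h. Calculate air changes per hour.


ACH = flow / volume
ACH = 83 / 69
ACH = 1.203

1.203


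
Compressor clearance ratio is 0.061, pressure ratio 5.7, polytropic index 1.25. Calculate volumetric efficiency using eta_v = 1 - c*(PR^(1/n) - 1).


PR^(1/n) = 5.7^(1/1.25) = 4.02438836
eta_v = 1 - 0.061 * (4.02438836 - 1)
eta_v = 0.8155

0.8155


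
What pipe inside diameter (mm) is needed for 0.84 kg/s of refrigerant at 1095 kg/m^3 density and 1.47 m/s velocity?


A = m_dot / (rho * v) = 0.84 / (1095 * 1.47) = 0.0005218525766 m^2
d = sqrt(4*A/pi) * 1000
d = 25.8 mm

25.8


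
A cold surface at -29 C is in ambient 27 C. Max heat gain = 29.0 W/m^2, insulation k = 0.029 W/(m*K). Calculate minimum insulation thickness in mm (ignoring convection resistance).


dT = 27 - (-29) = 56 K
thickness = k * dT / q_max * 1000
thickness = 0.029 * 56 / 29.0 * 1000
thickness = 56.0 mm

56.0


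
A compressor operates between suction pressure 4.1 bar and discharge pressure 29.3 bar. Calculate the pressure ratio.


PR = P_high / P_low
PR = 29.3 / 4.1
PR = 7.146

7.146


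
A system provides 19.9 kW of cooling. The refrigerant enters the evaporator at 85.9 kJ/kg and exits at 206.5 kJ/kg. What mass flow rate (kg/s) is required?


dh = 206.5 - 85.9 = 120.6 kJ/kg
m_dot = Q / dh = 19.9 / 120.6 = 0.165 kg/s

0.165


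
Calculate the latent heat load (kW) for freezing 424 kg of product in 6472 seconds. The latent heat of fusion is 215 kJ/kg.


Q_lat = m * h_fg / t
Q_lat = 424 * 215 / 6472
Q_lat = 14.09 kW

14.09


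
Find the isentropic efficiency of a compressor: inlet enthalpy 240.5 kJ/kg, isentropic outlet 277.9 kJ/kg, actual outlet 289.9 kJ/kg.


dh_ideal = 277.9 - 240.5 = 37.4 kJ/kg
dh_actual = 289.9 - 240.5 = 49.4 kJ/kg
eta_s = dh_ideal / dh_actual = 37.4 / 49.4
eta_s = 0.7571

0.7571


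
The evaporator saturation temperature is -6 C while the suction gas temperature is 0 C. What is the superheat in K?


Superheat = T_suction - T_evap
Superheat = 0 - (-6)
Superheat = 6 K

6


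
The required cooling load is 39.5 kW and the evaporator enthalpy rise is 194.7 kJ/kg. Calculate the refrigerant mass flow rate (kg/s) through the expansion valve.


m_dot = Q / dh
m_dot = 39.5 / 194.7
m_dot = 0.2029 kg/s

0.2029


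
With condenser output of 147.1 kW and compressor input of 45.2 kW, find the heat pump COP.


COP_hp = Q_cond / W
COP_hp = 147.1 / 45.2
COP_hp = 3.254

3.254


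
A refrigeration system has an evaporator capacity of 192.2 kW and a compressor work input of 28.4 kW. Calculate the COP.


COP = Q_evap / W
COP = 192.2 / 28.4
COP = 6.768

6.768


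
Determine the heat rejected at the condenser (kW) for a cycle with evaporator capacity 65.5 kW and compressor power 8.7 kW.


Q_cond = Q_evap + W
Q_cond = 65.5 + 8.7
Q_cond = 74.2 kW

74.2


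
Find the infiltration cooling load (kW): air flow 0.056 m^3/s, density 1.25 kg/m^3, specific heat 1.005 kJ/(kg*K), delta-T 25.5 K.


Q = V_dot * rho * cp * dT
Q = 0.056 * 1.25 * 1.005 * 25.5
Q = 1.794 kW

1.794


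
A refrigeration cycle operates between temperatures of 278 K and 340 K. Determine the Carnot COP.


dT = 340 - 278 = 62 K
COP_carnot = T_cold / dT = 278 / 62
COP_carnot = 4.484

4.484


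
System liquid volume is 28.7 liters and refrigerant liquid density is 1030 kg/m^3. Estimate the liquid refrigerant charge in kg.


Charge = V * rho / 1000
Charge = 28.7 * 1030 / 1000
Charge = 29.56 kg

29.56


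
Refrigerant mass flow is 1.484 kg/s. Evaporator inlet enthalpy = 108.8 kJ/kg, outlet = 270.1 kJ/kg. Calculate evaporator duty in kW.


dh = 270.1 - 108.8 = 161.3 kJ/kg
Q_evap = m_dot * dh = 1.484 * 161.3
Q_evap = 239.37 kW

239.37


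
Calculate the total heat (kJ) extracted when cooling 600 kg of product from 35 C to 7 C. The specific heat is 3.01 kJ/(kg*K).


dT = 35 - (7) = 28 K
Q = m * cp * dT = 600 * 3.01 * 28
Q = 50568 kJ

50568


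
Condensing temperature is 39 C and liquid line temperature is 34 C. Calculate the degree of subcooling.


Subcooling = T_cond - T_liquid
Subcooling = 39 - 34
Subcooling = 5 K

5


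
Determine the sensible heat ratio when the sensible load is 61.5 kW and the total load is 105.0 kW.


SHR = Q_sensible / Q_total
SHR = 61.5 / 105.0
SHR = 0.586

0.586


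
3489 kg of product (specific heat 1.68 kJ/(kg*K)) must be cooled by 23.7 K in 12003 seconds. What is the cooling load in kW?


Q = m * cp * dT / t
Q = 3489 * 1.68 * 23.7 / 12003
Q = 11.574 kW

11.574


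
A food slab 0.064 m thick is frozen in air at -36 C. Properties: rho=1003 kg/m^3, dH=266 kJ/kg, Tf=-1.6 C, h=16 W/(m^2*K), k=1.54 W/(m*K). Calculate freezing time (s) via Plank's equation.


dT = -1.6 - (-36) = 34.4 K
term1 = a/(2h) = 0.064/(2*16) = 0.002
term2 = a^2/(8k) = 0.064^2/(8*1.54) = 0.0003324675325
t = rho*dH*1000/dT * (term1 + term2)
t = 1003*266*1000/34.4 * (0.002 + 0.0003324675325)
t = 18090 s

18090


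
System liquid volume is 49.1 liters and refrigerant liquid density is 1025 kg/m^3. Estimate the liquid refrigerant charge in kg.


Charge = V * rho / 1000
Charge = 49.1 * 1025 / 1000
Charge = 50.33 kg

50.33


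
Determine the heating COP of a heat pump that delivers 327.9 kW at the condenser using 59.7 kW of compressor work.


COP_hp = Q_cond / W
COP_hp = 327.9 / 59.7
COP_hp = 5.492

5.492


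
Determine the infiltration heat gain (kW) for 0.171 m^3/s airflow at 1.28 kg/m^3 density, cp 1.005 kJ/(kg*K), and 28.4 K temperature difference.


Q = V_dot * rho * cp * dT
Q = 0.171 * 1.28 * 1.005 * 28.4
Q = 6.247 kW

6.247


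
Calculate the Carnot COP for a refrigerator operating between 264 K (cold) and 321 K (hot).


dT = 321 - 264 = 57 K
COP_carnot = T_cold / dT = 264 / 57
COP_carnot = 4.632

4.632


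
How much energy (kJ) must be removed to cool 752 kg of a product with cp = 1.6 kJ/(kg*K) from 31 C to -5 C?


dT = 31 - (-5) = 36 K
Q = m * cp * dT = 752 * 1.6 * 36
Q = 43315 kJ

43315


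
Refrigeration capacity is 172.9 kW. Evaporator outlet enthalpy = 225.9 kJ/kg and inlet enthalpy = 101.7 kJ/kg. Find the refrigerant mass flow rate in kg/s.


dh = 225.9 - 101.7 = 124.2 kJ/kg
m_dot = Q / dh = 172.9 / 124.2 = 1.3921 kg/s

1.3921


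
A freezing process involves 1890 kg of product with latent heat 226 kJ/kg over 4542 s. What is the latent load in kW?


Q_lat = m * h_fg / t
Q_lat = 1890 * 226 / 4542
Q_lat = 94.04 kW

94.04


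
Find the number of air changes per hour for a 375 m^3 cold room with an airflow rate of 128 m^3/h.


ACH = flow / volume
ACH = 128 / 375
ACH = 0.341

0.341


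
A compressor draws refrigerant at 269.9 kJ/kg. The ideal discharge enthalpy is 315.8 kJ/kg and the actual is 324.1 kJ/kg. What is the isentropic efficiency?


dh_ideal = 315.8 - 269.9 = 45.9 kJ/kg
dh_actual = 324.1 - 269.9 = 54.2 kJ/kg
eta_s = dh_ideal / dh_actual = 45.9 / 54.2
eta_s = 0.8469

0.8469


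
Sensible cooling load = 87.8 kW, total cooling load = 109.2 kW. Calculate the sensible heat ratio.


SHR = Q_sensible / Q_total
SHR = 87.8 / 109.2
SHR = 0.804

0.804


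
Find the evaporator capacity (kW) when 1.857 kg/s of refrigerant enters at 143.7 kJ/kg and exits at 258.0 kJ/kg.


dh = 258.0 - 143.7 = 114.3 kJ/kg
Q_evap = m_dot * dh = 1.857 * 114.3
Q_evap = 212.26 kW

212.26


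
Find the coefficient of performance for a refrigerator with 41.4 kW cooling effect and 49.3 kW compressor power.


COP = Q_evap / W
COP = 41.4 / 49.3
COP = 0.84

0.84


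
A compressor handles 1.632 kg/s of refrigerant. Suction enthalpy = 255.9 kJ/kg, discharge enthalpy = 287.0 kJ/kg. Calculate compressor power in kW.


dh = 287.0 - 255.9 = 31.1 kJ/kg
W = m_dot * dh = 1.632 * 31.1 = 50.76 kW

50.76


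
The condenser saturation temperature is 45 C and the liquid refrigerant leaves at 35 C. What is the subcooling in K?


Subcooling = T_cond - T_liquid
Subcooling = 45 - 35
Subcooling = 10 K

10


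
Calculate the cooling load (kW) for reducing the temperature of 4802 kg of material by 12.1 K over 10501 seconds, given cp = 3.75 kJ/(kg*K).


Q = m * cp * dT / t
Q = 4802 * 3.75 * 12.1 / 10501
Q = 20.75 kW

20.75


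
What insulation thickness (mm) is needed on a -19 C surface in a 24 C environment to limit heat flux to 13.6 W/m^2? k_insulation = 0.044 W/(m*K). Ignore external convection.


dT = 24 - (-19) = 43 K
thickness = k * dT / q_max * 1000
thickness = 0.044 * 43 / 13.6 * 1000
thickness = 139.1 mm

139.1


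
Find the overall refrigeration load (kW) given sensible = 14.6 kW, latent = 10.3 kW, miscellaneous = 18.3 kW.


Q_total = Q_s + Q_l + Q_misc
Q_total = 14.6 + 10.3 + 18.3
Q_total = 43.2 kW

43.2


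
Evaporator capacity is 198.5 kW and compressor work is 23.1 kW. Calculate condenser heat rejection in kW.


Q_cond = Q_evap + W
Q_cond = 198.5 + 23.1
Q_cond = 221.6 kW

221.6


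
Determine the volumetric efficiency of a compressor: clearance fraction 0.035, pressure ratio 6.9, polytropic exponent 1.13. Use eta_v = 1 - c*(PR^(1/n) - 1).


PR^(1/n) = 6.9^(1/1.13) = 5.52515325
eta_v = 1 - 0.035 * (5.52515325 - 1)
eta_v = 0.8416

0.8416


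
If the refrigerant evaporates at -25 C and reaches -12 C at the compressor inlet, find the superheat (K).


Superheat = T_suction - T_evap
Superheat = -12 - (-25)
Superheat = 13 K

13


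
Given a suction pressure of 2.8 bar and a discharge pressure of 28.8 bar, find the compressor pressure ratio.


PR = P_high / P_low
PR = 28.8 / 2.8
PR = 10.286

10.286


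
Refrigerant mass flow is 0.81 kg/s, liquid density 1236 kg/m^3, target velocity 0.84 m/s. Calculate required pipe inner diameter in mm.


A = m_dot / (rho * v) = 0.81 / (1236 * 0.84) = 0.0007801664355 m^2
d = sqrt(4*A/pi) * 1000
d = 31.5 mm

31.5


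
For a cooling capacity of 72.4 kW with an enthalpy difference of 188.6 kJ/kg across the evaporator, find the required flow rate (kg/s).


m_dot = Q / dh
m_dot = 72.4 / 188.6
m_dot = 0.3839 kg/s

0.3839


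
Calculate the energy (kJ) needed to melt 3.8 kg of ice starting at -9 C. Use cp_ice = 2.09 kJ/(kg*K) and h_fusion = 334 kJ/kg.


Sensible heat = cp * dT = 2.09 * 9 = 18.81 kJ/kg
Total per kg = 18.81 + 334 = 352.81 kJ/kg
Q = m * total = 3.8 * 352.81
Q = 1340.7 kJ

1340.7


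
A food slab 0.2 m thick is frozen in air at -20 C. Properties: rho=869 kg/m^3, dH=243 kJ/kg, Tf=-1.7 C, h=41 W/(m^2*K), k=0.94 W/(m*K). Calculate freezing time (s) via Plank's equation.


dT = -1.7 - (-20) = 18.3 K
term1 = a/(2h) = 0.2/(2*41) = 0.00243902439
term2 = a^2/(8k) = 0.2^2/(8*0.94) = 0.005319148936
t = rho*dH*1000/dT * (term1 + term2)
t = 869*243*1000/18.3 * (0.00243902439 + 0.005319148936)
t = 89523 s

89523


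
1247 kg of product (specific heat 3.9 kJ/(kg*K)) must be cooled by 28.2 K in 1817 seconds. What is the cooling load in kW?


Q = m * cp * dT / t
Q = 1247 * 3.9 * 28.2 / 1817
Q = 75.479 kW

75.479


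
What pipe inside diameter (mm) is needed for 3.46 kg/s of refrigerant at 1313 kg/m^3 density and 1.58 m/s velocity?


A = m_dot / (rho * v) = 3.46 / (1313 * 1.58) = 0.001667839617 m^2
d = sqrt(4*A/pi) * 1000
d = 46.1 mm

46.1


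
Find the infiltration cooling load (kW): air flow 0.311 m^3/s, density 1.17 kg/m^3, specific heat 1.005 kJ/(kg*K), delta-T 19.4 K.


Q = V_dot * rho * cp * dT
Q = 0.311 * 1.17 * 1.005 * 19.4
Q = 7.094 kW

7.094


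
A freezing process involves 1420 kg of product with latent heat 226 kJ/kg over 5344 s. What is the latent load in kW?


Q_lat = m * h_fg / t
Q_lat = 1420 * 226 / 5344
Q_lat = 60.05 kW

60.05


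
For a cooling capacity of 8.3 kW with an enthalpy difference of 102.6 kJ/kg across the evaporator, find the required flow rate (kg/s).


m_dot = Q / dh
m_dot = 8.3 / 102.6
m_dot = 0.0809 kg/s

0.0809


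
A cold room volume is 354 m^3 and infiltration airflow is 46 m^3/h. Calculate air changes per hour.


ACH = flow / volume
ACH = 46 / 354
ACH = 0.13

0.13


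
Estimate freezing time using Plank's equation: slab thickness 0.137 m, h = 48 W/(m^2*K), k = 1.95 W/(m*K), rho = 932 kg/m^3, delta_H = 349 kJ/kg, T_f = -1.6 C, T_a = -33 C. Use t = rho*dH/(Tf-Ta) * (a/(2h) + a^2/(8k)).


dT = -1.6 - (-33) = 31.4 K
term1 = a/(2h) = 0.137/(2*48) = 0.001427083333
term2 = a^2/(8k) = 0.137^2/(8*1.95) = 0.001203141026
t = rho*dH*1000/dT * (term1 + term2)
t = 932*349*1000/31.4 * (0.001427083333 + 0.001203141026)
t = 27246 s

27246


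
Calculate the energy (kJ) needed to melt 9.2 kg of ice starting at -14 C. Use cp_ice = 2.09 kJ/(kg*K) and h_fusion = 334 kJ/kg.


Sensible heat = cp * dT = 2.09 * 14 = 29.26 kJ/kg
Total per kg = 29.26 + 334 = 363.26 kJ/kg
Q = m * total = 9.2 * 363.26
Q = 3342.0 kJ

3342.0


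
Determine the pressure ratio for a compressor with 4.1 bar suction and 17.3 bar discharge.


PR = P_high / P_low
PR = 17.3 / 4.1
PR = 4.22

4.22


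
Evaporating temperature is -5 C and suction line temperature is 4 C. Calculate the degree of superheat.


Superheat = T_suction - T_evap
Superheat = 4 - (-5)
Superheat = 9 K

9


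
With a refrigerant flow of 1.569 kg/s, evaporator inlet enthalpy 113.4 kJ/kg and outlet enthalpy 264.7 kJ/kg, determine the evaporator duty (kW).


dh = 264.7 - 113.4 = 151.3 kJ/kg
Q_evap = m_dot * dh = 1.569 * 151.3
Q_evap = 237.39 kW

237.39


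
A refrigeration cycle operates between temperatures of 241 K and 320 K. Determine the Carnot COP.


dT = 320 - 241 = 79 K
COP_carnot = T_cold / dT = 241 / 79
COP_carnot = 3.051

3.051


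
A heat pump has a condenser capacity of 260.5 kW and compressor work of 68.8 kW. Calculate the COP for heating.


COP_hp = Q_cond / W
COP_hp = 260.5 / 68.8
COP_hp = 3.786

3.786


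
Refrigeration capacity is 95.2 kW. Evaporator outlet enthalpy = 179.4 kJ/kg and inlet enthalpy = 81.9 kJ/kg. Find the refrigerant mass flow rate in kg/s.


dh = 179.4 - 81.9 = 97.5 kJ/kg
m_dot = Q / dh = 95.2 / 97.5 = 0.9764 kg/s

0.9764


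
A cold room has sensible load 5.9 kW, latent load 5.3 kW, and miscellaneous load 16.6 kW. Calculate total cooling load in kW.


Q_total = Q_s + Q_l + Q_misc
Q_total = 5.9 + 5.3 + 16.6
Q_total = 27.8 kW

27.8


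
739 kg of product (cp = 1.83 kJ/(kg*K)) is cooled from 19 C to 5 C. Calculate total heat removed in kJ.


dT = 19 - (5) = 14 K
Q = m * cp * dT = 739 * 1.83 * 14
Q = 18933 kJ

18933


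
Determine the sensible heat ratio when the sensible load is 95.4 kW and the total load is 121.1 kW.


SHR = Q_sensible / Q_total
SHR = 95.4 / 121.1
SHR = 0.788

0.788


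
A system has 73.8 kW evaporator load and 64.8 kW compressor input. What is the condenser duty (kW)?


Q_cond = Q_evap + W
Q_cond = 73.8 + 64.8
Q_cond = 138.6 kW

138.6


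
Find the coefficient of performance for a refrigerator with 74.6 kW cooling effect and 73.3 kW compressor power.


COP = Q_evap / W
COP = 74.6 / 73.3
COP = 1.018

1.018


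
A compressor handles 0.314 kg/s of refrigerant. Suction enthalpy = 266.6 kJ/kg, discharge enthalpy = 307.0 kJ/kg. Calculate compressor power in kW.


dh = 307.0 - 266.6 = 40.4 kJ/kg
W = m_dot * dh = 0.314 * 40.4 = 12.69 kW

12.69


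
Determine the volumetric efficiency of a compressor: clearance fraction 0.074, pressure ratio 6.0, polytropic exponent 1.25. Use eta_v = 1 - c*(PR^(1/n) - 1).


PR^(1/n) = 6.0^(1/1.25) = 4.19296271
eta_v = 1 - 0.074 * (4.19296271 - 1)
eta_v = 0.7637

0.7637


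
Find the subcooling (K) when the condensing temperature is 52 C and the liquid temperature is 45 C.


Subcooling = T_cond - T_liquid
Subcooling = 52 - 45
Subcooling = 7 K

7


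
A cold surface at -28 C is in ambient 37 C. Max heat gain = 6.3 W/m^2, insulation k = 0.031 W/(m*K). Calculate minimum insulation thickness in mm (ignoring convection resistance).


dT = 37 - (-28) = 65 K
thickness = k * dT / q_max * 1000
thickness = 0.031 * 65 / 6.3 * 1000
thickness = 319.8 mm

319.8


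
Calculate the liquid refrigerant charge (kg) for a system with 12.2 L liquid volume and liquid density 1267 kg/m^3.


Charge = V * rho / 1000
Charge = 12.2 * 1267 / 1000
Charge = 15.46 kg

15.46


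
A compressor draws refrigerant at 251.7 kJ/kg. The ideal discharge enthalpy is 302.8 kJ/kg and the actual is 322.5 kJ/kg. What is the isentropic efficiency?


dh_ideal = 302.8 - 251.7 = 51.1 kJ/kg
dh_actual = 322.5 - 251.7 = 70.8 kJ/kg
eta_s = dh_ideal / dh_actual = 51.1 / 70.8
eta_s = 0.7218

0.7218


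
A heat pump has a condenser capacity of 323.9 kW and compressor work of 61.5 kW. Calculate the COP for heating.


COP_hp = Q_cond / W
COP_hp = 323.9 / 61.5
COP_hp = 5.267

5.267


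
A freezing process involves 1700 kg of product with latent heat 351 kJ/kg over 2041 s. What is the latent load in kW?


Q_lat = m * h_fg / t
Q_lat = 1700 * 351 / 2041
Q_lat = 292.36 kW

292.36


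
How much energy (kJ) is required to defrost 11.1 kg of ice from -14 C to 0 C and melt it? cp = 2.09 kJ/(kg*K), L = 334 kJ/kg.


Sensible heat = cp * dT = 2.09 * 14 = 29.26 kJ/kg
Total per kg = 29.26 + 334 = 363.26 kJ/kg
Q = m * total = 11.1 * 363.26
Q = 4032.2 kJ

4032.2


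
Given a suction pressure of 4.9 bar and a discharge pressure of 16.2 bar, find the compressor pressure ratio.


PR = P_high / P_low
PR = 16.2 / 4.9
PR = 3.306

3.306


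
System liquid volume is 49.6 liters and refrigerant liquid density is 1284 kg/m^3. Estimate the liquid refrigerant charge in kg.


Charge = V * rho / 1000
Charge = 49.6 * 1284 / 1000
Charge = 63.69 kg

63.69


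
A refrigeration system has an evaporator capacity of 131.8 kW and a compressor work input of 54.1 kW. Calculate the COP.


COP = Q_evap / W
COP = 131.8 / 54.1
COP = 2.436

2.436


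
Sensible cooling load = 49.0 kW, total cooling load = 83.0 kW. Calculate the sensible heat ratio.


SHR = Q_sensible / Q_total
SHR = 49.0 / 83.0
SHR = 0.59

0.59


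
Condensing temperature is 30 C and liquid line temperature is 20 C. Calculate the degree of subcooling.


Subcooling = T_cond - T_liquid
Subcooling = 30 - 20
Subcooling = 10 K

10


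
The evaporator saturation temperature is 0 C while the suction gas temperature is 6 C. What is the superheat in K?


Superheat = T_suction - T_evap
Superheat = 6 - (0)
Superheat = 6 K

6


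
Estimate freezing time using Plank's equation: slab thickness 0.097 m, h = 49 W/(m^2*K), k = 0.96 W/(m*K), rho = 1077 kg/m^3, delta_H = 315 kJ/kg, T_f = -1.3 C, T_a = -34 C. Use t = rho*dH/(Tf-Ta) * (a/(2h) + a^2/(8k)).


dT = -1.3 - (-34) = 32.7 K
term1 = a/(2h) = 0.097/(2*49) = 0.0009897959184
term2 = a^2/(8k) = 0.097^2/(8*0.96) = 0.001225130208
t = rho*dH*1000/dT * (term1 + term2)
t = 1077*315*1000/32.7 * (0.0009897959184 + 0.001225130208)
t = 22979 s

22979


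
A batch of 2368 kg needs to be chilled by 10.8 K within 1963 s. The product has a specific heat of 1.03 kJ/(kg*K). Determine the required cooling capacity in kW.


Q = m * cp * dT / t
Q = 2368 * 1.03 * 10.8 / 1963
Q = 13.419 kW

13.419


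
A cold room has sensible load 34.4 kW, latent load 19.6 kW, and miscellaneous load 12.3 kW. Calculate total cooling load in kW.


Q_total = Q_s + Q_l + Q_misc
Q_total = 34.4 + 19.6 + 12.3
Q_total = 66.3 kW

66.3


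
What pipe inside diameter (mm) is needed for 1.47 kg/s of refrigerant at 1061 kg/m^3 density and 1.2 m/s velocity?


A = m_dot / (rho * v) = 1.47 / (1061 * 1.2) = 0.001154571159 m^2
d = sqrt(4*A/pi) * 1000
d = 38.3 mm

38.3


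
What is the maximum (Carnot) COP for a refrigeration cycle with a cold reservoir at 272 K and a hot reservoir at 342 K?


dT = 342 - 272 = 70 K
COP_carnot = T_cold / dT = 272 / 70
COP_carnot = 3.886

3.886


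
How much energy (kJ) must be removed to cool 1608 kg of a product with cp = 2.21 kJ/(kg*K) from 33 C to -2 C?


dT = 33 - (-2) = 35 K
Q = m * cp * dT = 1608 * 2.21 * 35
Q = 124379 kJ

124379


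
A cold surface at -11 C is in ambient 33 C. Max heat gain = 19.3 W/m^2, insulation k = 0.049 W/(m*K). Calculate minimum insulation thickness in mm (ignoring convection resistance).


dT = 33 - (-11) = 44 K
thickness = k * dT / q_max * 1000
thickness = 0.049 * 44 / 19.3 * 1000
thickness = 111.7 mm

111.7


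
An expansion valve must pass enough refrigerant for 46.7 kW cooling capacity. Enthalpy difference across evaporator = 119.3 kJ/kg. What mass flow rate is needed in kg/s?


m_dot = Q / dh
m_dot = 46.7 / 119.3
m_dot = 0.3915 kg/s

0.3915


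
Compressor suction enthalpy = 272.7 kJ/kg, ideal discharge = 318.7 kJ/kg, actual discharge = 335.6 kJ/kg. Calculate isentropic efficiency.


dh_ideal = 318.7 - 272.7 = 46.0 kJ/kg
dh_actual = 335.6 - 272.7 = 62.9 kJ/kg
eta_s = dh_ideal / dh_actual = 46.0 / 62.9
eta_s = 0.7313

0.7313


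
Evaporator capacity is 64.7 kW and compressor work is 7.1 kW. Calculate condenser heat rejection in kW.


Q_cond = Q_evap + W
Q_cond = 64.7 + 7.1
Q_cond = 71.8 kW

71.8


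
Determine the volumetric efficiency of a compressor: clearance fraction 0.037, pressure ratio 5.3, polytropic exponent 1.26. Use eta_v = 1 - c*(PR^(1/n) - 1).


PR^(1/n) = 5.3^(1/1.26) = 3.75683498
eta_v = 1 - 0.037 * (3.75683498 - 1)
eta_v = 0.898

0.898


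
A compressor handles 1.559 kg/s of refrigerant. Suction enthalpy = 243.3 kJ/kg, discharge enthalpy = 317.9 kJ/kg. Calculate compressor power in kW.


dh = 317.9 - 243.3 = 74.6 kJ/kg
W = m_dot * dh = 1.559 * 74.6 = 116.3 kW

116.3


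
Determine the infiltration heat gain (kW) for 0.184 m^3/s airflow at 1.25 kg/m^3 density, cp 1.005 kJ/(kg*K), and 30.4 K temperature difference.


Q = V_dot * rho * cp * dT
Q = 0.184 * 1.25 * 1.005 * 30.4
Q = 7.027 kW

7.027


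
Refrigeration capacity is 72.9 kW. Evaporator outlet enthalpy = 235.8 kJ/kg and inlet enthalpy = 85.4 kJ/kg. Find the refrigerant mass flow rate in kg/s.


dh = 235.8 - 85.4 = 150.4 kJ/kg
m_dot = Q / dh = 72.9 / 150.4 = 0.4847 kg/s

0.4847


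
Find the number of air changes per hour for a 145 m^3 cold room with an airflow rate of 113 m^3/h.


ACH = flow / volume
ACH = 113 / 145
ACH = 0.779

0.779


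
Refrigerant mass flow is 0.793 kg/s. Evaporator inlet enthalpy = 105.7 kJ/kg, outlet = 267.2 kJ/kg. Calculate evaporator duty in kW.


dh = 267.2 - 105.7 = 161.5 kJ/kg
Q_evap = m_dot * dh = 0.793 * 161.5
Q_evap = 128.07 kW

128.07


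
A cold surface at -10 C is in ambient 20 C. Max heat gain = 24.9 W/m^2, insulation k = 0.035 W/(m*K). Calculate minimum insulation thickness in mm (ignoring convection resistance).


dT = 20 - (-10) = 30 K
thickness = k * dT / q_max * 1000
thickness = 0.035 * 30 / 24.9 * 1000
thickness = 42.2 mm

42.2


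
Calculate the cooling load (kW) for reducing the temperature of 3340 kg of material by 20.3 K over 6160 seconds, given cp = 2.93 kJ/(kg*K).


Q = m * cp * dT / t
Q = 3340 * 2.93 * 20.3 / 6160
Q = 32.25 kW

32.25


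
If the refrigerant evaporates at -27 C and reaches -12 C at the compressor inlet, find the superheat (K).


Superheat = T_suction - T_evap
Superheat = -12 - (-27)
Superheat = 15 K

15


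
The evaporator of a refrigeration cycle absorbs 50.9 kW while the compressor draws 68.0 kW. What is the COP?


COP = Q_evap / W
COP = 50.9 / 68.0
COP = 0.749

0.749


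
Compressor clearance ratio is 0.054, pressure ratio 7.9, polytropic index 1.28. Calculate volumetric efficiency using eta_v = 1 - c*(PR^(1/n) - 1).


PR^(1/n) = 7.9^(1/1.28) = 5.0265634
eta_v = 1 - 0.054 * (5.0265634 - 1)
eta_v = 0.7826

0.7826


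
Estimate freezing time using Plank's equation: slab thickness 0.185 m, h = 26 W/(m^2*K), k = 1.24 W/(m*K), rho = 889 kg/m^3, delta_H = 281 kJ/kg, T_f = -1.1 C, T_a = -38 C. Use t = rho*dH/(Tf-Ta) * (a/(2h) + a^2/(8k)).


dT = -1.1 - (-38) = 36.9 K
term1 = a/(2h) = 0.185/(2*26) = 0.003557692308
term2 = a^2/(8k) = 0.185^2/(8*1.24) = 0.003450100806
t = rho*dH*1000/dT * (term1 + term2)
t = 889*281*1000/36.9 * (0.003557692308 + 0.003450100806)
t = 47442 s

47442


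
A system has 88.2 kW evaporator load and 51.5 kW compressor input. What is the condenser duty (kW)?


Q_cond = Q_evap + W
Q_cond = 88.2 + 51.5
Q_cond = 139.7 kW

139.7


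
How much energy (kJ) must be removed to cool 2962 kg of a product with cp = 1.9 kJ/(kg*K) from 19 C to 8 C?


dT = 19 - (8) = 11 K
Q = m * cp * dT = 2962 * 1.9 * 11
Q = 61906 kJ

61906


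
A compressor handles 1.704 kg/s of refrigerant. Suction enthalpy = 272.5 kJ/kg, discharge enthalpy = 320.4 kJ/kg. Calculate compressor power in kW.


dh = 320.4 - 272.5 = 47.9 kJ/kg
W = m_dot * dh = 1.704 * 47.9 = 81.62 kW

81.62


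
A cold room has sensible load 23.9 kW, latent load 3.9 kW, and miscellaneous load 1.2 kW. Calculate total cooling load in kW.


Q_total = Q_s + Q_l + Q_misc
Q_total = 23.9 + 3.9 + 1.2
Q_total = 29.0 kW

29.0


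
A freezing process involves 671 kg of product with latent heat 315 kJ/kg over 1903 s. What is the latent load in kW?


Q_lat = m * h_fg / t
Q_lat = 671 * 315 / 1903
Q_lat = 111.07 kW

111.07


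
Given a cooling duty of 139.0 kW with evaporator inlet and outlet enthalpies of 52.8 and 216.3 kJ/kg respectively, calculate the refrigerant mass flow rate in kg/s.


dh = 216.3 - 52.8 = 163.5 kJ/kg
m_dot = Q / dh = 139.0 / 163.5 = 0.8502 kg/s

0.8502


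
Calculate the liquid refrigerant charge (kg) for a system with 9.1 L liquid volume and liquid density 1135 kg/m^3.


Charge = V * rho / 1000
Charge = 9.1 * 1135 / 1000
Charge = 10.33 kg

10.33
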